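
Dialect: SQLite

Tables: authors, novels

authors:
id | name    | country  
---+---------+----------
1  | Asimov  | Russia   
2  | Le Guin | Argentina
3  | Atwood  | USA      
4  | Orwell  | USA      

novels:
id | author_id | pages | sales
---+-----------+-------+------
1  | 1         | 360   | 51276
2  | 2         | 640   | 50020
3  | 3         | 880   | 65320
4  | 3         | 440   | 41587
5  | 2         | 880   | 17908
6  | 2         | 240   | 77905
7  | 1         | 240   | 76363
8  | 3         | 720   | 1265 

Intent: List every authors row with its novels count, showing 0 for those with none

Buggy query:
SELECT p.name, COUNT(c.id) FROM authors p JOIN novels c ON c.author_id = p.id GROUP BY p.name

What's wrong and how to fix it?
Bug: INNER JOIN drops authors rows that have no matching novels rows

Fix: Use LEFT JOIN so parents without children still appear (COUNT(c.id) gives 0)

Corrected query:
SELECT p.name, COUNT(c.id) FROM authors p LEFT JOIN novels c ON c.author_id = p.id GROUP BY p.name

Result:
name    | COUNT(c.id)
--------+------------
Asimov  | 2          
Atwood  | 3          
Le Guin | 3          
Orwell  | 0          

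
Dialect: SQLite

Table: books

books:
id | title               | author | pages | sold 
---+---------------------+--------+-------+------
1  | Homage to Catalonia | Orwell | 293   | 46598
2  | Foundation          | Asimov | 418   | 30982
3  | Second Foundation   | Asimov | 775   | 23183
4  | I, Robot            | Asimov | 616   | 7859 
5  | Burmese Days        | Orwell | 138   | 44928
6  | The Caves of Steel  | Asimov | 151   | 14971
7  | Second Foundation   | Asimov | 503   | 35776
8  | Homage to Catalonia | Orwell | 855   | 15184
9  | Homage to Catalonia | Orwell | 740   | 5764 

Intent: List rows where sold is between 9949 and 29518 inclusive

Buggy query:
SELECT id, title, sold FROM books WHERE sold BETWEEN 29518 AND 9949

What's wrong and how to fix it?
Bug: The bounds are reversed; BETWEEN a AND b requires a <= b to match anything

Fix: Swap the bounds so the smaller value comes first

Corrected query:
SELECT id, title, sold FROM books WHERE sold BETWEEN 9949 AND 29518

Result:
id | title               | sold 
---+---------------------+------
3  | Second Foundation   | 23183
6  | The Caves of Steel  | 14971
8  | Homage to Catalonia | 15184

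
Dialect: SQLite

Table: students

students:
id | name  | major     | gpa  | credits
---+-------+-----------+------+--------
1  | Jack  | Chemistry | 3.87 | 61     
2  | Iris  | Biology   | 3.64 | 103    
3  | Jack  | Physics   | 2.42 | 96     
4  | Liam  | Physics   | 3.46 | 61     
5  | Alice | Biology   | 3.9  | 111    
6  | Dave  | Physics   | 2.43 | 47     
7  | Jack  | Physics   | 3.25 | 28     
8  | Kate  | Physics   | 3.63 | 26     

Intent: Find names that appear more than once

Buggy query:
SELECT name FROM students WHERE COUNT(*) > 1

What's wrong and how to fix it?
Bug: COUNT(*) is an aggregate and cannot be used in WHERE

Fix: Group first, then use HAVING for the count condition

Corrected query:
SELECT name FROM students GROUP BY name HAVING COUNT(*) > 1

Result:
name
----
Jack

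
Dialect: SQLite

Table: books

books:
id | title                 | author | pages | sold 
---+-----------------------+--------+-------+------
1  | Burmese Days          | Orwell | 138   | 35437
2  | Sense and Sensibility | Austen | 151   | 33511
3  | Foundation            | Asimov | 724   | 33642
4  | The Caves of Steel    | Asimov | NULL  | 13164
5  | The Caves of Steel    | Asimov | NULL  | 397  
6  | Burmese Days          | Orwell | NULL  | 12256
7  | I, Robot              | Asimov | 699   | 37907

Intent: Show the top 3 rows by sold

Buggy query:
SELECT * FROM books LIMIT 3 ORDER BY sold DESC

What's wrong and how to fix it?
Bug: ORDER BY cannot follow LIMIT; LIMIT is the final clause

Fix: Sort with ORDER BY, then apply LIMIT

Corrected query:
SELECT * FROM books ORDER BY sold DESC LIMIT 3

Result:
id | title        | author | pages | sold 
---+--------------+--------+-------+------
7  | I, Robot     | Asimov | 699   | 37907
1  | Burmese Days | Orwell | 138   | 35437
3  | Foundation   | Asimov | 724   | 33642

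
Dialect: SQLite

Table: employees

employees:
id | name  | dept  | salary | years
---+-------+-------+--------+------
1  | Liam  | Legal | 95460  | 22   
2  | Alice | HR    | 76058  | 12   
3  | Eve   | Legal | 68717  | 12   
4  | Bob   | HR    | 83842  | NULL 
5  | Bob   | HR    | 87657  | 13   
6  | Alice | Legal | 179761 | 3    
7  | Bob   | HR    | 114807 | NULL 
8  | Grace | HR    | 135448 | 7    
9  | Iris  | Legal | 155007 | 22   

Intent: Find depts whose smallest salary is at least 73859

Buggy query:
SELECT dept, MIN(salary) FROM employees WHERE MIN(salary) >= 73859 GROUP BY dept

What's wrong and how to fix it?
Bug: Aggregates like MIN are computed per group after WHERE runs

Fix: Use HAVING for the per-group MIN condition

Corrected query:
SELECT dept, MIN(salary) FROM employees GROUP BY dept HAVING MIN(salary) >= 73859

Result:
dept | MIN(salary)
-----+------------
HR   | 76058      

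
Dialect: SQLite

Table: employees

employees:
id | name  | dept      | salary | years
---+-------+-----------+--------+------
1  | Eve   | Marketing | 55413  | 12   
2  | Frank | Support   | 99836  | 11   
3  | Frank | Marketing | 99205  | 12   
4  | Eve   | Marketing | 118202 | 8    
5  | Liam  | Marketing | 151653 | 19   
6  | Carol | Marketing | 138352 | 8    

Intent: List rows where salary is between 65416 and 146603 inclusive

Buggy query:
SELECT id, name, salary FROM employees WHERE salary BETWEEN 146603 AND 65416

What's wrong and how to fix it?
Bug: The bounds are reversed; BETWEEN a AND b requires a <= b to match anything

Fix: Swap the bounds so the smaller value comes first

Corrected query:
SELECT id, name, salary FROM employees WHERE salary BETWEEN 65416 AND 146603

Result:
id | name  | salary
---+-------+-------
2  | Frank | 99836 
3  | Frank | 99205 
4  | Eve   | 118202
6  | Carol | 138352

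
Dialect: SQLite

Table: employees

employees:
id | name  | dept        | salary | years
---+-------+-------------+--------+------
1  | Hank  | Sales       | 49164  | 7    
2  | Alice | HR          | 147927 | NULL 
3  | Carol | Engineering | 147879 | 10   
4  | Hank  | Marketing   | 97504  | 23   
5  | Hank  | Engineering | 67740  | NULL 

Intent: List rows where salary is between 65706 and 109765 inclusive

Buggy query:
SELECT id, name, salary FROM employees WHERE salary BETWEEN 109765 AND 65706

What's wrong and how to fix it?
Bug: BETWEEN expects the lower bound first; with 109765 AND 65706 the range is empty

Fix: Swap the bounds so the smaller value comes first

Corrected query:
SELECT id, name, salary FROM employees WHERE salary BETWEEN 65706 AND 109765

Result:
id | name | salary
---+------+-------
4  | Hank | 97504 
5  | Hank | 67740 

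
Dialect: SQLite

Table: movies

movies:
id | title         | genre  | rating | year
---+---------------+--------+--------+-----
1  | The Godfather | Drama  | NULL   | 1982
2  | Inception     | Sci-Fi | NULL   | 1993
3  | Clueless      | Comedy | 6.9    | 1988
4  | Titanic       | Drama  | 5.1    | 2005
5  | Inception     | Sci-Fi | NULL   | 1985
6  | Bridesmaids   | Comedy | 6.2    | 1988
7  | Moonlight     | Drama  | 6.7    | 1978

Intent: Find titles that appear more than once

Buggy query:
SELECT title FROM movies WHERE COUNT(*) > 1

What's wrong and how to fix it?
Bug: WHERE can't reference COUNT(*); aggregates are computed after WHERE

Fix: GROUP BY title, then filter groups with HAVING COUNT(*) > 1

Corrected query:
SELECT title FROM movies GROUP BY title HAVING COUNT(*) > 1

Result:
title    
---------
Inception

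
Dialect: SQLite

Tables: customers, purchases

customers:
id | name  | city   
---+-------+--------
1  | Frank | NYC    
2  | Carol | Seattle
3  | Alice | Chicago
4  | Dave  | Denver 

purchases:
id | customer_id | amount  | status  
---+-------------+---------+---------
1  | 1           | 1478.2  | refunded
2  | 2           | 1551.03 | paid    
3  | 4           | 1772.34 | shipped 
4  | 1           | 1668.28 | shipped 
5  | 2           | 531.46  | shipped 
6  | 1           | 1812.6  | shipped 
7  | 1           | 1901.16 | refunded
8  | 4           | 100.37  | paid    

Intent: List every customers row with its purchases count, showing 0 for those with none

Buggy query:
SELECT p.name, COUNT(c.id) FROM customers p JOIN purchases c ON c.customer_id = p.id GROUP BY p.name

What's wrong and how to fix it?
Bug: INNER JOIN drops customers rows that have no matching purchases rows

Fix: Use LEFT JOIN so parents without children still appear (COUNT(c.id) gives 0)

Corrected query:
SELECT p.name, COUNT(c.id) FROM customers p LEFT JOIN purchases c ON c.customer_id = p.id GROUP BY p.name

Result:
name  | COUNT(c.id)
------+------------
Alice | 0          
Carol | 2          
Dave  | 2          
Frank | 4          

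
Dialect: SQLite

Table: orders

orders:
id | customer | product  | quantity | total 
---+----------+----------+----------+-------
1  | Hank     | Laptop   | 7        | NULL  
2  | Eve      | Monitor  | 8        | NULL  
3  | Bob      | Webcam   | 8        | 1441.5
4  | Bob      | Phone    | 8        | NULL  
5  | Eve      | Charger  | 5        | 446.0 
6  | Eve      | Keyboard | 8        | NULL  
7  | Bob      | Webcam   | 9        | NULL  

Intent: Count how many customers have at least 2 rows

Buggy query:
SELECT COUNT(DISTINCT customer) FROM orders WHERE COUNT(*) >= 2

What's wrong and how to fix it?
Bug: WHERE filters individual rows, not groups, so a group-level COUNT is invalid there

Fix: Group first with HAVING COUNT(*) >= 2, then COUNT the resulting groups

Corrected query:
SELECT COUNT(*) FROM (SELECT customer FROM orders GROUP BY customer HAVING COUNT(*) >= 2)

Result:
COUNT(*)
--------
2       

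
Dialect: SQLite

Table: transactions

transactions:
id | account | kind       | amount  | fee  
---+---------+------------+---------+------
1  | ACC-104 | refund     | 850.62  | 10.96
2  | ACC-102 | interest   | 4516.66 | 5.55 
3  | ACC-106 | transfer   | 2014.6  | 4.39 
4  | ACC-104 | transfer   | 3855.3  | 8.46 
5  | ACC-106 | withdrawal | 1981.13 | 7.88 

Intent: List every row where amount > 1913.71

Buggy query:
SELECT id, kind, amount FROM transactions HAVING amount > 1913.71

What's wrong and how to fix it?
Bug: HAVING filters the output of aggregation, but this query has no GROUP BY and no aggregate functions, so SQLite rejects it (HAVING clause on a non-aggregate query); the condition here is per row

Fix: Use WHERE for row-level filtering

Corrected query:
SELECT id, kind, amount FROM transactions WHERE amount > 1913.71

Result:
id | kind       | amount 
---+------------+--------
2  | interest   | 4516.66
3  | transfer   | 2014.6 
4  | transfer   | 3855.3 
5  | withdrawal | 1981.13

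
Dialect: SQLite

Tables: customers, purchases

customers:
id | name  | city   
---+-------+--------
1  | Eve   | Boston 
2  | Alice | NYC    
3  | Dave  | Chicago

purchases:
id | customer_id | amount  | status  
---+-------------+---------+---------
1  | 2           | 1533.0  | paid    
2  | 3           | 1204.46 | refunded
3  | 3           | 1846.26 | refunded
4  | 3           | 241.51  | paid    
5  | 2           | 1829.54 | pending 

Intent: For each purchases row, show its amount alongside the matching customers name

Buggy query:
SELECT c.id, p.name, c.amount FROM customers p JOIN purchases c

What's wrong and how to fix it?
Bug: Missing join condition: each purchases row is matched to all customers rows instead of just its own

Fix: Add ON c.customer_id = p.id to the JOIN

Corrected query:
SELECT c.id, p.name, c.amount FROM customers p JOIN purchases c ON c.customer_id = p.id

Result:
id | name  | amount 
---+-------+--------
1  | Alice | 1533   
2  | Dave  | 1204.46
3  | Dave  | 1846.26
4  | Dave  | 241.51 
5  | Alice | 1829.54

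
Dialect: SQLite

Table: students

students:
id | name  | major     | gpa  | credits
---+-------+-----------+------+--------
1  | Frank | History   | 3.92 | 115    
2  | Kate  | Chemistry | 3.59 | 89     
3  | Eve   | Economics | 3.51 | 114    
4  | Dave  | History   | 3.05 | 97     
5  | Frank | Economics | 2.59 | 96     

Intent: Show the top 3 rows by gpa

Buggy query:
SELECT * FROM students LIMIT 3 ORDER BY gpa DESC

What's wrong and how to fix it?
Bug: ORDER BY cannot follow LIMIT; LIMIT is the final clause

Fix: Swap the clauses: ORDER BY first, then LIMIT

Corrected query:
SELECT * FROM students ORDER BY gpa DESC LIMIT 3

Result:
id | name  | major     | gpa  | credits
---+-------+-----------+------+--------
1  | Frank | History   | 3.92 | 115    
2  | Kate  | Chemistry | 3.59 | 89     
3  | Eve   | Economics | 3.51 | 114    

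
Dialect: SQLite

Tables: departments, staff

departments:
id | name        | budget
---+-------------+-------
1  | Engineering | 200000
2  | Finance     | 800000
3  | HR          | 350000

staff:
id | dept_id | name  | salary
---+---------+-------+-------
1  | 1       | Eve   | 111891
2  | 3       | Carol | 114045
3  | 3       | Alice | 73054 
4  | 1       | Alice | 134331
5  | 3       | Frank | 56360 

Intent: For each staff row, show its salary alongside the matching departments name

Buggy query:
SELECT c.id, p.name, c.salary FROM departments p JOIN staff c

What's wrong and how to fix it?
Bug: Missing join condition: each staff row is matched to all departments rows instead of just its own

Fix: Add ON c.dept_id = p.id to the JOIN

Corrected query:
SELECT c.id, p.name, c.salary FROM departments p JOIN staff c ON c.dept_id = p.id

Result:
id | name        | salary
---+-------------+-------
1  | Engineering | 111891
2  | HR          | 114045
3  | HR          | 73054 
4  | Engineering | 134331
5  | HR          | 56360 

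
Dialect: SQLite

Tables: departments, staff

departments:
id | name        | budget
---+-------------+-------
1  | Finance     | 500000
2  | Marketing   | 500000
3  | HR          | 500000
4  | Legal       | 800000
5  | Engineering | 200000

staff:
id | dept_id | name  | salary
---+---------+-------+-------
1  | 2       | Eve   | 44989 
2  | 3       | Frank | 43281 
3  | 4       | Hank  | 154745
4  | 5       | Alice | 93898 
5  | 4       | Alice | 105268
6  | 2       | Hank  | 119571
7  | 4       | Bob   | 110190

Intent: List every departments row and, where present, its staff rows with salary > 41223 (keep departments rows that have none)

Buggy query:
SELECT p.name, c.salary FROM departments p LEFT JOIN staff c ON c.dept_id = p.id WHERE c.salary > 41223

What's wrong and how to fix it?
Bug: Filtering c.salary in WHERE discards the NULL rows produced by LEFT JOIN, turning it into an inner join

Fix: Put 'c.salary > 41223' in the JOIN's ON clause instead of WHERE

Corrected query:
SELECT p.name, c.salary FROM departments p LEFT JOIN staff c ON c.dept_id = p.id AND c.salary > 41223

Result:
name        | salary
------------+-------
Finance     | NULL  
Marketing   | 44989 
Marketing   | 119571
HR          | 43281 
Legal       | 105268
Legal       | 110190
Legal       | 154745
Engineering | 93898 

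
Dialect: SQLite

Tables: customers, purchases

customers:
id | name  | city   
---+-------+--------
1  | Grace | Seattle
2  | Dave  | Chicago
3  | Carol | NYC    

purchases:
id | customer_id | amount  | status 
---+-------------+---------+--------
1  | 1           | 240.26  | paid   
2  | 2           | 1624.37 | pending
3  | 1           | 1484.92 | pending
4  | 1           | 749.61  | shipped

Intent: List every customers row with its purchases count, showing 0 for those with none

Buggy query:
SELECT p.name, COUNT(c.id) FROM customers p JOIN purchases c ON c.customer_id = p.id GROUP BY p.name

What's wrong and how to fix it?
Bug: An inner join excludes parents with zero children

Fix: Switch to LEFT JOIN to retain unmatched parent rows

Corrected query:
SELECT p.name, COUNT(c.id) FROM customers p LEFT JOIN purchases c ON c.customer_id = p.id GROUP BY p.name

Result:
name  | COUNT(c.id)
------+------------
Carol | 0          
Dave  | 1          
Grace | 3          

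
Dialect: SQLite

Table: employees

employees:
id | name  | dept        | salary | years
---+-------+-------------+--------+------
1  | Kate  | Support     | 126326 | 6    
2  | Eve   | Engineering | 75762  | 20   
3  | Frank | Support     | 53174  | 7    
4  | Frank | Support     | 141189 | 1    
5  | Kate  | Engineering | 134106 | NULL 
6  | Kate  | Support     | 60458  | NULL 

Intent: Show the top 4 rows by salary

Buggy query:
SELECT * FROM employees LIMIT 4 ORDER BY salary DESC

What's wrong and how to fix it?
Bug: LIMIT must come after ORDER BY

Fix: Swap the clauses: ORDER BY first, then LIMIT

Corrected query:
SELECT * FROM employees ORDER BY salary DESC LIMIT 4

Result:
id | name  | dept        | salary | years
---+-------+-------------+--------+------
4  | Frank | Support     | 141189 | 1    
5  | Kate  | Engineering | 134106 | NULL 
1  | Kate  | Support     | 126326 | 6    
2  | Eve   | Engineering | 75762  | 20   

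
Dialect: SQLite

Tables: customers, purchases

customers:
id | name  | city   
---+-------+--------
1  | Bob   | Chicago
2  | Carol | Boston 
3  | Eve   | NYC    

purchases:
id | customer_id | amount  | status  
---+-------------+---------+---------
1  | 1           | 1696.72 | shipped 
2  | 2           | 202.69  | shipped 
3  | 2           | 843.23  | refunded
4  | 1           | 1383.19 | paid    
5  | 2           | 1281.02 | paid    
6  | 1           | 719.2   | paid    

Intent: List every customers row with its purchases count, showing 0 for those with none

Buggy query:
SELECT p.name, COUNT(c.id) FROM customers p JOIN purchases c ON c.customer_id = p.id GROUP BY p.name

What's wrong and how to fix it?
Bug: INNER JOIN drops customers rows that have no matching purchases rows

Fix: Switch to LEFT JOIN to retain unmatched parent rows

Corrected query:
SELECT p.name, COUNT(c.id) FROM customers p LEFT JOIN purchases c ON c.customer_id = p.id GROUP BY p.name

Result:
name  | COUNT(c.id)
------+------------
Bob   | 3          
Carol | 3          
Eve   | 0          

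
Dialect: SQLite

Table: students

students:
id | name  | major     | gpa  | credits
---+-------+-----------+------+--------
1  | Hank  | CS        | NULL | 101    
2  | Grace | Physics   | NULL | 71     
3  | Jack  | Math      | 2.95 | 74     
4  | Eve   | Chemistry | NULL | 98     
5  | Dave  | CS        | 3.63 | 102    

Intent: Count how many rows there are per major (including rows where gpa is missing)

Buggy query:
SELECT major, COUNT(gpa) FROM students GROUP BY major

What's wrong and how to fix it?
Bug: COUNT(column) counts non-NULL values only; rows with NULL gpa aren't counted

Fix: Replace COUNT(gpa) with COUNT(*)

Corrected query:
SELECT major, COUNT(*) FROM students GROUP BY major

Result:
major     | COUNT(*)
----------+---------
CS        | 2       
Chemistry | 1       
Math      | 1       
Physics   | 1       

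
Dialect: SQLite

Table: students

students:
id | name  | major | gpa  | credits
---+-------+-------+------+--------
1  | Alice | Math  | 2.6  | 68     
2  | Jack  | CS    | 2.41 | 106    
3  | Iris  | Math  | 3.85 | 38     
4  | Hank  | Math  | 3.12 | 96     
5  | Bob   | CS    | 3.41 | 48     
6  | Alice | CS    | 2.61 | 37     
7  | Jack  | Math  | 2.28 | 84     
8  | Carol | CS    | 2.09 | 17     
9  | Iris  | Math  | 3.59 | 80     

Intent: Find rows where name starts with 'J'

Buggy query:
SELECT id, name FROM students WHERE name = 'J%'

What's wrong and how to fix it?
Bug: Wildcards only work with LIKE; '=' treats '%' as a literal character

Fix: Replace '=' with LIKE so 'J%' is treated as a pattern

Corrected query:
SELECT id, name FROM students WHERE name LIKE 'J%'

Result:
id | name
---+-----
2  | Jack
7  | Jack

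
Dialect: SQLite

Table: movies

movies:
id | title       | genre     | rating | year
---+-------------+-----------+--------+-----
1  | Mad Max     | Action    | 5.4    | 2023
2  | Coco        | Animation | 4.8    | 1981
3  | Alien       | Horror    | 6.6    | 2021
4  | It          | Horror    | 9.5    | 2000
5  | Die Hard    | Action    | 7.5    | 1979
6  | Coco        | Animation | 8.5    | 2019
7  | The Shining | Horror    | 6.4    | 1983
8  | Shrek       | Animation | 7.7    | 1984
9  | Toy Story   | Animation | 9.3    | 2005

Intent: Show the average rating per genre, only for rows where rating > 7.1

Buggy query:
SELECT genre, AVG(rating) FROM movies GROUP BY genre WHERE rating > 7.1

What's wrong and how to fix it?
Bug: Row-level WHERE must come before GROUP BY in the clause order

Fix: Move the WHERE clause before GROUP BY

Corrected query:
SELECT genre, AVG(rating) FROM movies WHERE rating > 7.1 GROUP BY genre

Result:
genre     | AVG(rating)
----------+------------
Action    | 7.5        
Animation | 8.5        
Horror    | 9.5        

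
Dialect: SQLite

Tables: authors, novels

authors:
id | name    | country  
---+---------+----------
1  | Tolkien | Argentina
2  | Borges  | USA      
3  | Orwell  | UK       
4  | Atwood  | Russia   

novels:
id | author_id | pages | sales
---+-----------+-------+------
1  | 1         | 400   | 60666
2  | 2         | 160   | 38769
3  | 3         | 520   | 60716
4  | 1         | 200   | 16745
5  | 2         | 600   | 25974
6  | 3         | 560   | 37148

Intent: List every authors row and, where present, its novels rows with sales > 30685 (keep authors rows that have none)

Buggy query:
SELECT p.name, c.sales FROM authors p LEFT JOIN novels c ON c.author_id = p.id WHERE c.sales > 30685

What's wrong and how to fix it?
Bug: Filtering c.sales in WHERE discards the NULL rows produced by LEFT JOIN, turning it into an inner join

Fix: Put 'c.sales > 30685' in the JOIN's ON clause instead of WHERE

Corrected query:
SELECT p.name, c.sales FROM authors p LEFT JOIN novels c ON c.author_id = p.id AND c.sales > 30685

Result:
name    | sales
--------+------
Tolkien | 60666
Borges  | 38769
Orwell  | 37148
Orwell  | 60716
Atwood  | NULL 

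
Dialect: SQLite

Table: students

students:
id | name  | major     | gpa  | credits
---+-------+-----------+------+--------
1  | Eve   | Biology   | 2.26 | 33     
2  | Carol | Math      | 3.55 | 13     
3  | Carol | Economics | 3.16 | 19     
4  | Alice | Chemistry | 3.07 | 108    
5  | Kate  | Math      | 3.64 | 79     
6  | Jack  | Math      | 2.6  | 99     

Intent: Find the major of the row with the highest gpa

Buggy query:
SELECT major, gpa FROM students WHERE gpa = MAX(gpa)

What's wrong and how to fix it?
Bug: MAX(gpa) is an aggregate and cannot be used directly in WHERE

Fix: Use a subquery: WHERE gpa = (SELECT MAX(gpa) FROM students)

Corrected query:
SELECT major, gpa FROM students WHERE gpa = (SELECT MAX(gpa) FROM students)

Result:
major | gpa 
------+-----
Math  | 3.64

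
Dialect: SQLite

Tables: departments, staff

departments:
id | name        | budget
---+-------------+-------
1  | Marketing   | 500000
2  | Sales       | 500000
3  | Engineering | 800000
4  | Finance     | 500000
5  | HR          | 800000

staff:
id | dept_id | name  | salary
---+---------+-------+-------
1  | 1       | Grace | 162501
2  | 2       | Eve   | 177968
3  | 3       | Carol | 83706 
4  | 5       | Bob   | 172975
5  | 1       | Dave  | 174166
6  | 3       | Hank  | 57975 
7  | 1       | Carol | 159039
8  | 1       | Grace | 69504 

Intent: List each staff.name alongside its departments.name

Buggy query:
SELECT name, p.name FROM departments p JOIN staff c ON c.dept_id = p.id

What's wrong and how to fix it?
Bug: 'name' exists in both joined tables, so the database can't tell which one is meant

Fix: Prefix ambiguous columns with the table alias

Corrected query:
SELECT c.name, p.name FROM departments p JOIN staff c ON c.dept_id = p.id

Result:
name  | name       
------+------------
Grace | Marketing  
Eve   | Sales      
Carol | Engineering
Bob   | HR         
Dave  | Marketing  
Hank  | Engineering
Carol | Marketing  
Grace | Marketing  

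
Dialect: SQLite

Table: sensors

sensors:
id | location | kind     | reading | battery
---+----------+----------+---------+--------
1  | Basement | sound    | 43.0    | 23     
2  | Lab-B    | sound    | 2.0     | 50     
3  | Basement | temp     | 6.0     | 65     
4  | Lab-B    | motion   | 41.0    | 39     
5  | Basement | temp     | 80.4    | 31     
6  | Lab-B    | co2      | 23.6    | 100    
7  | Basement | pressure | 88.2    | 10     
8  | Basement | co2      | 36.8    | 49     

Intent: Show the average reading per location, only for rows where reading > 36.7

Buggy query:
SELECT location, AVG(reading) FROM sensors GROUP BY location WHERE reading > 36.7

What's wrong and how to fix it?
Bug: Row-level WHERE must come before GROUP BY in the clause order

Fix: Place WHERE between FROM and GROUP BY

Corrected query:
SELECT location, AVG(reading) FROM sensors WHERE reading > 36.7 GROUP BY location

Result:
location | AVG(reading)
---------+-------------
Basement | 62.1        
Lab-B    | 41          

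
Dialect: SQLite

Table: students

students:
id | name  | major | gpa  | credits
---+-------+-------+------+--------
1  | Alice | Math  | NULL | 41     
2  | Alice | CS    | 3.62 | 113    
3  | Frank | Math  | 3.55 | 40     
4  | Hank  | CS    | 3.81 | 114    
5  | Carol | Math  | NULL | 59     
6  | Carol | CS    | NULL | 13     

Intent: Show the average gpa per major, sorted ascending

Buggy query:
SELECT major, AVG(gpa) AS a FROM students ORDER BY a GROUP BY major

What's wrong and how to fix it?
Bug: ORDER BY appears before GROUP BY; SQL clause order requires GROUP BY first

Fix: Reorder: SELECT … FROM … GROUP BY … ORDER BY …

Corrected query:
SELECT major, AVG(gpa) AS a FROM students GROUP BY major ORDER BY a

Result:
major | a    
------+------
Math  | 3.55 
CS    | 3.715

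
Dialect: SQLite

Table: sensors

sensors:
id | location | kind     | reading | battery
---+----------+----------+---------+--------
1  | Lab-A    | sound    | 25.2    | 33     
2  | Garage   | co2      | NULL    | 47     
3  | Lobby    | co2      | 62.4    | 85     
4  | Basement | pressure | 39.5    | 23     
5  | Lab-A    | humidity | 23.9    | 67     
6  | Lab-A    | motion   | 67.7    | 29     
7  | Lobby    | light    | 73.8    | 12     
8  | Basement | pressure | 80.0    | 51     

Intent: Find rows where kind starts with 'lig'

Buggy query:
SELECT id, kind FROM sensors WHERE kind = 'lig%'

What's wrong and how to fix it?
Bug: Wildcards only work with LIKE; '=' treats '%' as a literal character

Fix: Use LIKE for wildcard pattern matching

Corrected query:
SELECT id, kind FROM sensors WHERE kind LIKE 'lig%'

Result:
id | kind 
---+------
7  | light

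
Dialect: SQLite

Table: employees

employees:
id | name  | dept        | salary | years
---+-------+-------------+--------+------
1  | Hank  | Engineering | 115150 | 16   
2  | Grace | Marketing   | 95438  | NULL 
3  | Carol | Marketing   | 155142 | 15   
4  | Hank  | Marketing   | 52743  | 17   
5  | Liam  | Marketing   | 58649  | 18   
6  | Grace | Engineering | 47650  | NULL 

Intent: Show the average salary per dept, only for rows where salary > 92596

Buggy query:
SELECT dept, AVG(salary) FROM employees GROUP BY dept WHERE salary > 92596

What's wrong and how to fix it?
Bug: Row-level WHERE must come before GROUP BY in the clause order

Fix: Move the WHERE clause before GROUP BY

Corrected query:
SELECT dept, AVG(salary) FROM employees WHERE salary > 92596 GROUP BY dept

Result:
dept        | AVG(salary)
------------+------------
Engineering | 115150     
Marketing   | 125290     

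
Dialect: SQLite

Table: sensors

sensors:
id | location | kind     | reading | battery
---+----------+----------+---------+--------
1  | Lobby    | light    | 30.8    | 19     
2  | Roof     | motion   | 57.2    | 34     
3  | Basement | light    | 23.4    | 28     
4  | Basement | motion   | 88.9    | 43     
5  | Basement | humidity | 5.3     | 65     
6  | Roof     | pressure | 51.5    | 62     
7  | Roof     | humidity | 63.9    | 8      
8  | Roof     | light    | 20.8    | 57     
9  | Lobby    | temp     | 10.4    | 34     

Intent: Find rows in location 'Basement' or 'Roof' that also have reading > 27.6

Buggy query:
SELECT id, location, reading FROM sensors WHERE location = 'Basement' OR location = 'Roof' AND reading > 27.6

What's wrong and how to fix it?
Bug: AND binds tighter than OR, so this parses as location = 'Basement' OR (location = 'Roof' AND reading > 27.6)

Fix: Group the OR with parentheses (or use IN), then AND the threshold

Corrected query:
SELECT id, location, reading FROM sensors WHERE (location = 'Basement' OR location = 'Roof') AND reading > 27.6

Result:
id | location | reading
---+----------+--------
2  | Roof     | 57.2   
4  | Basement | 88.9   
6  | Roof     | 51.5   
7  | Roof     | 63.9   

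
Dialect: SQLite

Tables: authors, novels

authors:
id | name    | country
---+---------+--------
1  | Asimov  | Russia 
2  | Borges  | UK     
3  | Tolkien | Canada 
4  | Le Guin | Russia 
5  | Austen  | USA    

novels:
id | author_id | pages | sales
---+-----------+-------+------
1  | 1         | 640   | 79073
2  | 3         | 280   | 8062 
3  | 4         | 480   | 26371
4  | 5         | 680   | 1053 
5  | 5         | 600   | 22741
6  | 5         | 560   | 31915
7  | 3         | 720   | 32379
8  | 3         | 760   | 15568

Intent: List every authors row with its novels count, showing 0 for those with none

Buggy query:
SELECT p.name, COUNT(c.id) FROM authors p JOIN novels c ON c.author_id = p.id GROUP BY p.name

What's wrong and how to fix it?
Bug: INNER JOIN drops authors rows that have no matching novels rows

Fix: Switch to LEFT JOIN to retain unmatched parent rows

Corrected query:
SELECT p.name, COUNT(c.id) FROM authors p LEFT JOIN novels c ON c.author_id = p.id GROUP BY p.name

Result:
name    | COUNT(c.id)
--------+------------
Asimov  | 1          
Austen  | 3          
Borges  | 0          
Le Guin | 1          
Tolkien | 3          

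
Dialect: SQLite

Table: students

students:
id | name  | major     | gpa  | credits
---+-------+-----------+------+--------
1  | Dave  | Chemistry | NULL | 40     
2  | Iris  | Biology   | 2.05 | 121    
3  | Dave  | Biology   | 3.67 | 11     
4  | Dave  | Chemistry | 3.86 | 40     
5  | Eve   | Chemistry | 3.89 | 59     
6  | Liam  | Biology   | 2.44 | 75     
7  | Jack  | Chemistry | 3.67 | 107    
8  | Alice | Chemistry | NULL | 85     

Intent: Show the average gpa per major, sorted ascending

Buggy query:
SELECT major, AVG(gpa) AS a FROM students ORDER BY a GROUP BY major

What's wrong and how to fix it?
Bug: GROUP BY must precede ORDER BY

Fix: Move ORDER BY to the end, after GROUP BY

Corrected query:
SELECT major, AVG(gpa) AS a FROM students GROUP BY major ORDER BY a

Result:
major     | a       
----------+---------
Biology   | 2.72    
Chemistry | 3.806667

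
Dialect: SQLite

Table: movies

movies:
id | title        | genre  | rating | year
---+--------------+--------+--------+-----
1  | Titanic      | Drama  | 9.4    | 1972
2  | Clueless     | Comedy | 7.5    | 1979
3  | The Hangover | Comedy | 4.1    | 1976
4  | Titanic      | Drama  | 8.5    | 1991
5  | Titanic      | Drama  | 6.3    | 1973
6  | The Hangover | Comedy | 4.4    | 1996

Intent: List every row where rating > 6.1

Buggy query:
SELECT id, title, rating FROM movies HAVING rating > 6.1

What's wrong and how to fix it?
Bug: This is a non-aggregate query (no GROUP BY, no aggregates), so in SQLite the HAVING clause is invalid here; a row-level condition belongs in WHERE

Fix: Use WHERE for row-level filtering

Corrected query:
SELECT id, title, rating FROM movies WHERE rating > 6.1

Result:
id | title    | rating
---+----------+-------
1  | Titanic  | 9.4   
2  | Clueless | 7.5   
4  | Titanic  | 8.5   
5  | Titanic  | 6.3   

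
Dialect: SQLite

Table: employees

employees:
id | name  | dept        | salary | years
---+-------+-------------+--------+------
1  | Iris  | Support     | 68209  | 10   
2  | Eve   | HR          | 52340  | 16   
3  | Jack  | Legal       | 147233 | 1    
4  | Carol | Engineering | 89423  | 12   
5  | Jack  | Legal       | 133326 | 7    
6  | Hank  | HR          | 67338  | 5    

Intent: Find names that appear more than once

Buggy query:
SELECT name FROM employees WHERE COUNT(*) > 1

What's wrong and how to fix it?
Bug: WHERE can't reference COUNT(*); aggregates are computed after WHERE

Fix: Group first, then use HAVING for the count condition

Corrected query:
SELECT name FROM employees GROUP BY name HAVING COUNT(*) > 1

Result:
name
----
Jack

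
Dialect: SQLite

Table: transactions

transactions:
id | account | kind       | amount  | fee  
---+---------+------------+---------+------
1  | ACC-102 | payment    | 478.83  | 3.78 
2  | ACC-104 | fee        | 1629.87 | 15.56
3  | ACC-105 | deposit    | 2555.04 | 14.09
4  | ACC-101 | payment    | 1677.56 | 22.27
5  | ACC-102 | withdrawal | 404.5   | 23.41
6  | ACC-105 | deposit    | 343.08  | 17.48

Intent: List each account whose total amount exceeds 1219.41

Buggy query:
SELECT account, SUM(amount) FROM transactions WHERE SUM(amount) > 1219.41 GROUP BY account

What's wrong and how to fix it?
Bug: WHERE runs before GROUP BY, so aggregates aren't available there

Fix: Use HAVING (which filters groups after aggregation) instead of WHERE

Corrected query:
SELECT account, SUM(amount) FROM transactions GROUP BY account HAVING SUM(amount) > 1219.41

Result:
account | SUM(amount)
--------+------------
ACC-101 | 1677.56    
ACC-104 | 1629.87    
ACC-105 | 2898.12    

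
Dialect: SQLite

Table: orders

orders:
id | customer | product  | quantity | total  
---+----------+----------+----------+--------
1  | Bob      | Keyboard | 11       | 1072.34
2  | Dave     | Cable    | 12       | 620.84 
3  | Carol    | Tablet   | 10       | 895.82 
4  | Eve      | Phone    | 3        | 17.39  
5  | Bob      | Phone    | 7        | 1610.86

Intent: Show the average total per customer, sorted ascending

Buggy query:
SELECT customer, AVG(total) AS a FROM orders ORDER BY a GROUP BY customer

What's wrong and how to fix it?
Bug: ORDER BY appears before GROUP BY; SQL clause order requires GROUP BY first

Fix: Move ORDER BY to the end, after GROUP BY

Corrected query:
SELECT customer, AVG(total) AS a FROM orders GROUP BY customer ORDER BY a

Result:
customer | a     
---------+-------
Eve      | 17.39 
Dave     | 620.84
Carol    | 895.82
Bob      | 1341.6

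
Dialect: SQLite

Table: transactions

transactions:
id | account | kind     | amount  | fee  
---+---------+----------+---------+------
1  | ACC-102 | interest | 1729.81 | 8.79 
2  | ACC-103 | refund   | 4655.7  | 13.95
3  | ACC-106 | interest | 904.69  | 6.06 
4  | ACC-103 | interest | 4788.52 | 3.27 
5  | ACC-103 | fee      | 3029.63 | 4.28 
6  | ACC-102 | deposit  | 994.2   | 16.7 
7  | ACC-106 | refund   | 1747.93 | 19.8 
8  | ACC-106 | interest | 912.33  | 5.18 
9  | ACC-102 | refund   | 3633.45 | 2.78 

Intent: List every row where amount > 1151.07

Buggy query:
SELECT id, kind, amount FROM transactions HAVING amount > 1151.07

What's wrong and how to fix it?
Bug: This is a non-aggregate query (no GROUP BY, no aggregates), so in SQLite the HAVING clause is invalid here; a row-level condition belongs in WHERE

Fix: Replace HAVING with WHERE since the condition applies to individual rows

Corrected query:
SELECT id, kind, amount FROM transactions WHERE amount > 1151.07

Result:
id | kind     | amount 
---+----------+--------
1  | interest | 1729.81
2  | refund   | 4655.7 
4  | interest | 4788.52
5  | fee      | 3029.63
7  | refund   | 1747.93
9  | refund   | 3633.45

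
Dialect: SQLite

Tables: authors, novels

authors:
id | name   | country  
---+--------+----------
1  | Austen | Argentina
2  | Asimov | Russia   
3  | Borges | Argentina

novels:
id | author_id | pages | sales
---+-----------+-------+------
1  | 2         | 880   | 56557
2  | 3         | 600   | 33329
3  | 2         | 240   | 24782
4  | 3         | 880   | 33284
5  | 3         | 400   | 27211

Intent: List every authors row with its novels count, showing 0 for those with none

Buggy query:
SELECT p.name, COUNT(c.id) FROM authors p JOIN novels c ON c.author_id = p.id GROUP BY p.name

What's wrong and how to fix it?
Bug: INNER JOIN drops authors rows that have no matching novels rows

Fix: Use LEFT JOIN so parents without children still appear (COUNT(c.id) gives 0)

Corrected query:
SELECT p.name, COUNT(c.id) FROM authors p LEFT JOIN novels c ON c.author_id = p.id GROUP BY p.name

Result:
name   | COUNT(c.id)
-------+------------
Asimov | 2          
Austen | 0          
Borges | 3          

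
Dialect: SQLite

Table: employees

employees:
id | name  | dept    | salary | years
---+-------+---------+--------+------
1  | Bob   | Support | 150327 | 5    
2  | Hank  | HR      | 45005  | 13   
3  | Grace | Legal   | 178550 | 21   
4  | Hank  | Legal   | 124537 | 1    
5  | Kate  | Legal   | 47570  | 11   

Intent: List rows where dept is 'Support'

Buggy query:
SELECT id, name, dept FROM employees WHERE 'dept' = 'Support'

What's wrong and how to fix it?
Bug: Single quotes denote string literals in SQL; the column name is being compared as a constant string

Fix: Remove the quotes around the column name (or use double quotes for an identifier)

Corrected query:
SELECT id, name, dept FROM employees WHERE dept = 'Support'

Result:
id | name | dept   
---+------+--------
1  | Bob  | Support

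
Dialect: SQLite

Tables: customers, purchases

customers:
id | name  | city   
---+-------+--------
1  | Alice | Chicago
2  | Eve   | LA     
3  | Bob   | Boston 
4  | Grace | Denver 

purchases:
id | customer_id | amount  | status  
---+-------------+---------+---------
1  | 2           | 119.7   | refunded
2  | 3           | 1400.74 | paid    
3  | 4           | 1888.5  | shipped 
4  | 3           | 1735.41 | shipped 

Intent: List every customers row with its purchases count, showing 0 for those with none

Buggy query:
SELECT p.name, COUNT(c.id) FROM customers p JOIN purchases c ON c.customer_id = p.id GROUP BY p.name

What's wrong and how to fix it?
Bug: INNER JOIN drops customers rows that have no matching purchases rows

Fix: Switch to LEFT JOIN to retain unmatched parent rows

Corrected query:
SELECT p.name, COUNT(c.id) FROM customers p LEFT JOIN purchases c ON c.customer_id = p.id GROUP BY p.name

Result:
name  | COUNT(c.id)
------+------------
Alice | 0          
Bob   | 2          
Eve   | 1          
Grace | 1          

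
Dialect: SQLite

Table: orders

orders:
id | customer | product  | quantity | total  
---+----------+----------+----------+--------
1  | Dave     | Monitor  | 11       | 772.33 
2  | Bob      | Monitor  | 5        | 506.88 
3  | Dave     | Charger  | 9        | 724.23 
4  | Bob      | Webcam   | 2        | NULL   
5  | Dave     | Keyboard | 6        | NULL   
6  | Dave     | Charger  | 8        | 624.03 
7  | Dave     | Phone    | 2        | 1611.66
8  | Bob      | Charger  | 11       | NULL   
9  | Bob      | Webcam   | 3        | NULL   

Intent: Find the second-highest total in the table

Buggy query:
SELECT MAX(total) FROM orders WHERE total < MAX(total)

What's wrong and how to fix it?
Bug: The inner MAX is an aggregate inside WHERE, which is not allowed

Fix: Compute the overall MAX in a subquery, then take MAX of rows below it

Corrected query:
SELECT MAX(total) FROM orders WHERE total < (SELECT MAX(total) FROM orders)

Result:
MAX(total)
----------
772.33    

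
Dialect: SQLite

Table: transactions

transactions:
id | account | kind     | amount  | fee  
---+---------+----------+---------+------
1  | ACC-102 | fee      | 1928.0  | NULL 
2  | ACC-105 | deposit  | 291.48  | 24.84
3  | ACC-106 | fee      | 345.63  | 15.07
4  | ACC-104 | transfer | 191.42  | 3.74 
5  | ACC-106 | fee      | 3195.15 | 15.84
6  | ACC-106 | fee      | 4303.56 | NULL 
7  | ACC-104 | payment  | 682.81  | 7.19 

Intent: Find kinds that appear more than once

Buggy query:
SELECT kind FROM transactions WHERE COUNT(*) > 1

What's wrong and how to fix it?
Bug: WHERE can't reference COUNT(*); aggregates are computed after WHERE

Fix: Group first, then use HAVING for the count condition

Corrected query:
SELECT kind FROM transactions GROUP BY kind HAVING COUNT(*) > 1

Result:
kind
----
fee 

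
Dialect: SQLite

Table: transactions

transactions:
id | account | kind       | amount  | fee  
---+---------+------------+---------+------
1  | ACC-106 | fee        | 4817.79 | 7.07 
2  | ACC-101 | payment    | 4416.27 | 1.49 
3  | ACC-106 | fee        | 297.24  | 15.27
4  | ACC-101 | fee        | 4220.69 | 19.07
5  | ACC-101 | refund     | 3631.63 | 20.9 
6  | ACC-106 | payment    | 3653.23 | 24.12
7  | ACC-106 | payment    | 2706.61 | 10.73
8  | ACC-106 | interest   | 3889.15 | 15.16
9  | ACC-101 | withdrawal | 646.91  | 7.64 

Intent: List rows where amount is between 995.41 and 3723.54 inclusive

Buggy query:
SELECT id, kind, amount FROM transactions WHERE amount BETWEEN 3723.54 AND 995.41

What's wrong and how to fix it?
Bug: The bounds are reversed; BETWEEN a AND b requires a <= b to match anything

Fix: Swap the bounds so the smaller value comes first

Corrected query:
SELECT id, kind, amount FROM transactions WHERE amount BETWEEN 995.41 AND 3723.54

Result:
id | kind    | amount 
---+---------+--------
5  | refund  | 3631.63
6  | payment | 3653.23
7  | payment | 2706.61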